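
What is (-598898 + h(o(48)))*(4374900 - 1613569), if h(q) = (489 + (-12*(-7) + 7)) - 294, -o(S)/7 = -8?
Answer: -1652965872572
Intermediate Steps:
o(S) = 56 (o(S) = -7*(-8) = 56)
h(q) = 286 (h(q) = (489 + (84 + 7)) - 294 = (489 + 91) - 294 = 580 - 294 = 286)
(-598898 + h(o(48)))*(4374900 - 1613569) = (-598898 + 286)*(4374900 - 1613569) = -598612*2761331 = -1652965872572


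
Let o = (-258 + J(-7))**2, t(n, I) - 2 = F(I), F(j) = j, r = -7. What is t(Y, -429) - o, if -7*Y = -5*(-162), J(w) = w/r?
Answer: -66476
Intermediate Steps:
J(w) = -w/7 (J(w) = w/(-7) = w*(-1/7) = -w/7)
Y = -810/7 (Y = -(-5)*(-162)/7 = -1/7*810 = -810/7 ≈ -115.71)
t(n, I) = 2 + I
o = 66049 (o = (-258 - 1/7*(-7))**2 = (-258 + 1)**2 = (-257)**2 = 66049)
t(Y, -429) - o = (2 - 429) - 1*66049 = -427 - 66049 = -66476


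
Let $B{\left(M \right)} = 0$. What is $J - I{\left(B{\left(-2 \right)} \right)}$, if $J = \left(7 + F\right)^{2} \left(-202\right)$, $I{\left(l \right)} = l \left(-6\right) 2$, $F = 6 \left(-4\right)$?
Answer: $-58378$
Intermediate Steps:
$F = -24$
$I{\left(l \right)} = - 12 l$ ($I{\left(l \right)} = - 6 l 2 = - 12 l$)
$J = -58378$ ($J = \left(7 - 24\right)^{2} \left(-202\right) = \left(-17\right)^{2} \left(-202\right) = 289 \left(-202\right) = -58378$)
$J - I{\left(B{\left(-2 \right)} \right)} = -58378 - \left(-12\right) 0 = -58378 - 0 = -58378 + 0 = -58378$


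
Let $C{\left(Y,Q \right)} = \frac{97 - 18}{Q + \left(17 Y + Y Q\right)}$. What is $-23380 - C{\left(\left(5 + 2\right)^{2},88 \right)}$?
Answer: $- \frac{122347619}{5233} \approx -23380.0$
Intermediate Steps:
$C{\left(Y,Q \right)} = \frac{79}{Q + 17 Y + Q Y}$ ($C{\left(Y,Q \right)} = \frac{79}{Q + \left(17 Y + Q Y\right)} = \frac{79}{Q + 17 Y + Q Y}$)
$-23380 - C{\left(\left(5 + 2\right)^{2},88 \right)} = -23380 - \frac{79}{88 + 17 \left(5 + 2\right)^{2} + 88 \left(5 + 2\right)^{2}} = -23380 - \frac{79}{88 + 17 \cdot 7^{2} + 88 \cdot 7^{2}} = -23380 - \frac{79}{88 + 17 \cdot 49 + 88 \cdot 49} = -23380 - \frac{79}{88 + 833 + 4312} = -23380 - \frac{79}{5233} = - \frac{122347619}{5233}$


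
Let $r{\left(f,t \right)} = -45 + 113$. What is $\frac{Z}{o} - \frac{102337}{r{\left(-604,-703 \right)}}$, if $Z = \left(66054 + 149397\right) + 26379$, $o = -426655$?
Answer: $- \frac{8735807435}{5802508} \approx -1505.5$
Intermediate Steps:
$r{\left(f,t \right)} = 68$
$Z = 241830$ ($Z = 215451 + 26379 = 241830$)
$\frac{Z}{o} - \frac{102337}{r{\left(-604,-703 \right)}} = \frac{241830}{-426655} - \frac{102337}{68} = 241830 \left(- \frac{1}{426655}\right) - \frac{102337}{68} = - \frac{48366}{85331} - \frac{102337}{68} = - \frac{8735807435}{5802508}$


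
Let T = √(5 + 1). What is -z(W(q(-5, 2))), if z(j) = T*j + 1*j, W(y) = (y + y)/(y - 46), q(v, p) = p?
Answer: 1/11 + √6/11 ≈ 0.31359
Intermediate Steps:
W(y) = 2*y/(-46 + y) (W(y) = (2*y)/(-46 + y) = 2*y/(-46 + y))
T = √6 ≈ 2.4495
z(j) = j + j*√6 (z(j) = √6*j + 1*j = j*√6 + j = j + j*√6)
-z(W(q(-5, 2))) = -2*2/(-46 + 2)*(1 + √6) = -2*2/(-44)*(1 + √6) = -2*2*(-1/44)*(1 + √6) = -(-1)*(1 + √6)/11 = -(-1/11 - √6/11) = 1/11 + √6/11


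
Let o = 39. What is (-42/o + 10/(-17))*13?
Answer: -368/17 ≈ -21.647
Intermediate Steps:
(-42/o + 10/(-17))*13 = (-42/39 + 10/(-17))*13 = (-42*1/39 + 10*(-1/17))*13 = (-14/13 - 10/17)*13 = -368/221*13 = -368/17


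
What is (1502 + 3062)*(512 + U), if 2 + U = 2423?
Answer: 13386212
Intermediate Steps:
U = 2421 (U = -2 + 2423 = 2421)
(1502 + 3062)*(512 + U) = (1502 + 3062)*(512 + 2421) = 4564*2933 = 13386212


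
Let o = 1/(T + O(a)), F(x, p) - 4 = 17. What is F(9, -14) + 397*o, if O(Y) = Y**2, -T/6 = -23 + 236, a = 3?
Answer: 26252/1269 ≈ 20.687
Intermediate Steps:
F(x, p) = 21 (F(x, p) = 4 + 17 = 21)
T = -1278 (T = -6*(-23 + 236) = -6*213 = -1278)
o = -1/1269 (o = 1/(-1278 + 3**2) = 1/(-1278 + 9) = 1/(-1269) = -1/1269 ≈ -0.00078802)
F(9, -14) + 397*o = 21 + 397*(-1/1269) = 21 - 397/1269 = 26252/1269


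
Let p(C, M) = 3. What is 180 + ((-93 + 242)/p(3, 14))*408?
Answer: 20444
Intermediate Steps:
180 + ((-93 + 242)/p(3, 14))*408 = 180 + ((-93 + 242)/3)*408 = 180 + (149*(⅓))*408 = 180 + (149/3)*408 = 180 + 20264 = 20444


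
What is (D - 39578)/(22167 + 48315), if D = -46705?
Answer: -28761/23494 ≈ -1.2242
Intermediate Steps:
(D - 39578)/(22167 + 48315) = (-46705 - 39578)/(22167 + 48315) = -86283/70482 = -86283*1/70482 = -28761/23494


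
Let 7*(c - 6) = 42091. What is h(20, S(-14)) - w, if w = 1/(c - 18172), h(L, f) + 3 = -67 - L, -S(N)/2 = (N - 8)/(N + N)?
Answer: -1093769/12153 ≈ -90.000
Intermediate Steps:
c = 6019 (c = 6 + (1/7)*42091 = 6 + 6013 = 6019)
S(N) = -(-8 + N)/N (S(N) = -2*(N - 8)/(N + N) = -2*(-8 + N)/(2*N) = -2*(-8 + N)*1/(2*N) = -(-8 + N)/N)
h(L, f) = -70 - L (h(L, f) = -3 + (-67 - L) = -70 - L)
w = -1/12153 (w = 1/(6019 - 18172) = 1/(-12153) = -1/12153 ≈ -8.2284e-5)
h(20, S(-14)) - w = (-70 - 1*20) - 1*(-1/12153) = (-70 - 20) + 1/12153 = -90 + 1/12153 = -1093769/12153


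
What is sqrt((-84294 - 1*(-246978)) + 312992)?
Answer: 2*sqrt(118919) ≈ 689.69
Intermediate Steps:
sqrt((-84294 - 1*(-246978)) + 312992) = sqrt((-84294 + 246978) + 312992) = sqrt(162684 + 312992) = sqrt(475676) = 2*sqrt(118919)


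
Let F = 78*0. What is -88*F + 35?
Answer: 35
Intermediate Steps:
F = 0
-88*F + 35 = -88*0 + 35 = 0 + 35 = 35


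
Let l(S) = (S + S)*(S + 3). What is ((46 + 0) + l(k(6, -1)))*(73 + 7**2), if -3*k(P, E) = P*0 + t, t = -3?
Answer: 6588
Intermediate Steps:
k(P, E) = 1 (k(P, E) = -(P*0 - 3)/3 = -(0 - 3)/3 = -1/3*(-3) = 1)
l(S) = 2*S*(3 + S) (l(S) = (2*S)*(3 + S) = 2*S*(3 + S))
((46 + 0) + l(k(6, -1)))*(73 + 7**2) = ((46 + 0) + 2*1*(3 + 1))*(73 + 7**2) = (46 + 2*1*4)*(73 + 49) = (46 + 8)*122 = 54*122 = 6588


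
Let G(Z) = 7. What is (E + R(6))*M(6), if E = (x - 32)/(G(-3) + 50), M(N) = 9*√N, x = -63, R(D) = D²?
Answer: 309*√6 ≈ 756.89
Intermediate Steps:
E = -5/3 (E = (-63 - 32)/(7 + 50) = -95/57 = -95*1/57 = -5/3 ≈ -1.6667)
(E + R(6))*M(6) = (-5/3 + 6²)*(9*√6) = (-5/3 + 36)*(9*√6) = 103*(9*√6)/3 = 309*√6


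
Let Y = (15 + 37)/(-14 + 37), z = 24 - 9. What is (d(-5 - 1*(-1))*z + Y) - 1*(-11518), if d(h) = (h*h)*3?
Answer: 281526/23 ≈ 12240.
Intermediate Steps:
d(h) = 3*h² (d(h) = h²*3 = 3*h²)
z = 15
Y = 52/23 ≈ 2.2609
(d(-5 - 1*(-1))*z + Y) - 1*(-11518) = ((3*(-5 - 1*(-1))²)*15 + 52/23) - 1*(-11518) = ((3*(-5 + 1)²)*15 + 52/23) + 11518 = ((3*(-4)²)*15 + 52/23) + 11518 = ((3*16)*15 + 52/23) + 11518 = (48*15 + 52/23) + 11518 = (720 + 52/23) + 11518 = 16612/23 + 11518 = 281526/23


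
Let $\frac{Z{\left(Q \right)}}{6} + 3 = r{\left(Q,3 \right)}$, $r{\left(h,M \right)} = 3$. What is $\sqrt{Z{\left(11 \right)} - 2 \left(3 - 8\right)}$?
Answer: $\sqrt{10} \approx 3.1623$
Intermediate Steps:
$Z{\left(Q \right)} = 0$ ($Z{\left(Q \right)} = -18 + 6 \cdot 3 = -18 + 18 = 0$)
$\sqrt{Z{\left(11 \right)} - 2 \left(3 - 8\right)} = \sqrt{0 - 2 \left(3 - 8\right)} = \sqrt{0 - -10} = \sqrt{0 + 10} = \sqrt{10}$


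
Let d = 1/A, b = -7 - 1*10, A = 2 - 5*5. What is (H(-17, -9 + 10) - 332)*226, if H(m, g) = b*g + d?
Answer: -1814328/23 ≈ -78884.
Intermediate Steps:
A = -23 (A = 2 - 25 = -23)
b = -17 (b = -7 - 10 = -17)
d = -1/23 (d = 1/(-23) = -1/23 ≈ -0.043478)
H(m, g) = -1/23 - 17*g (H(m, g) = -17*g - 1/23 = -1/23 - 17*g)
(H(-17, -9 + 10) - 332)*226 = ((-1/23 - 17*(-9 + 10)) - 332)*226 = ((-1/23 - 17*1) - 332)*226 = ((-1/23 - 17) - 332)*226 = (-392/23 - 332)*226 = -8028/23*226 = -1814328/23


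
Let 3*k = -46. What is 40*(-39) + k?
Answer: -4726/3 ≈ -1575.3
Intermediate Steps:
k = -46/3 (k = (⅓)*(-46) = -46/3 ≈ -15.333)
40*(-39) + k = 40*(-39) - 46/3 = -1560 - 46/3 = -4726/3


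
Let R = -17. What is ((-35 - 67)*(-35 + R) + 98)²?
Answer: 29181604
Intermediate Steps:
((-35 - 67)*(-35 + R) + 98)² = ((-35 - 67)*(-35 - 17) + 98)² = (-102*(-52) + 98)² = (5304 + 98)² = 5402² = 29181604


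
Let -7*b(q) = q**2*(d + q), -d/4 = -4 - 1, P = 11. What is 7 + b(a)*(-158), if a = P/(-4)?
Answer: 661139/224 ≈ 2951.5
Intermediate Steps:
d = 20 (d = -4*(-4 - 1) = -4*(-5) = 20)
a = -11/4 (a = 11/(-4) = 11*(-1/4) = -11/4 ≈ -2.7500)
b(q) = -q**2*(20 + q)/7
7 + b(a)*(-158) = 7 + ((-11/4)**2*(-20 - 1*(-11/4))/7)*(-158) = 7 + ((1/7)*(121/16)*(-20 + 11/4))*(-158) = 7 + ((1/7)*(121/16)*(-69/4))*(-158) = 7 - 8349/448*(-158) = 7 + 659571/224 = 661139/224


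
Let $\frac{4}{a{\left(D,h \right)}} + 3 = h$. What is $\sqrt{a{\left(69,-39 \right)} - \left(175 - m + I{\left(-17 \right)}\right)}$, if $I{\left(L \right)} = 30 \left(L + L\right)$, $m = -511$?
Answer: $\frac{2 \sqrt{36813}}{21} \approx 18.273$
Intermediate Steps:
$a{\left(D,h \right)} = \frac{4}{-3 + h}$
$I{\left(L \right)} = 60 L$ ($I{\left(L \right)} = 30 \cdot 2 L = 60 L$)
$\sqrt{a{\left(69,-39 \right)} - \left(175 - m + I{\left(-17 \right)}\right)} = \sqrt{\frac{4}{-3 - 39} - \left(686 + 60 \left(-17\right)\right)} = \sqrt{\frac{4}{-42} - -334} = \sqrt{4 \left(- \frac{1}{42}\right) + \left(-686 + 1020\right)} = \sqrt{- \frac{2}{21} + 334} = \sqrt{\frac{7012}{21}} = \frac{2 \sqrt{36813}}{21}$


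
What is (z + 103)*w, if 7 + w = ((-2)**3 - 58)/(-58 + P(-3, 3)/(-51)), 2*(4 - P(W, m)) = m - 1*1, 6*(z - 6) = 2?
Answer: -210904/329 ≈ -641.05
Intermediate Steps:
z = 19/3 (z = 6 + (1/6)*2 = 6 + 1/3 = 19/3 ≈ 6.3333)
P(W, m) = 9/2 - m/2 (P(W, m) = 4 - (m - 1*1)/2 = 4 - (m - 1)/2 = 4 - (-1 + m)/2 = 4 + (1/2 - m/2) = 9/2 - m/2)
w = -1929/329 (w = -7 + ((-2)**3 - 58)/(-58 + (9/2 - 1/2*3)/(-51)) = -7 + (-8 - 58)/(-58 + (9/2 - 3/2)*(-1/51)) = -7 - 66/(-58 + 3*(-1/51)) = -7 - 66/(-58 - 1/17) = -7 - 66/(-987/17) = -7 - 66*(-17/987) = -7 + 374/329 = -1929/329 ≈ -5.8632)
(z + 103)*w = (19/3 + 103)*(-1929/329) = (328/3)*(-1929/329) = -210904/329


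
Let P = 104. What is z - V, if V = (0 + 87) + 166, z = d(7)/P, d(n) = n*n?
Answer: -26263/104 ≈ -252.53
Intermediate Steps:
d(n) = n**2
z = 49/104 (z = 7**2/104 = 49*(1/104) = 49/104 ≈ 0.47115)
V = 253 (V = 87 + 166 = 253)
z - V = 49/104 - 1*253 = 49/104 - 253 = -26263/104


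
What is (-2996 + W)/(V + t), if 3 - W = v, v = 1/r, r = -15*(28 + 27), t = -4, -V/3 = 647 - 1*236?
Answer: 2469224/1020525 ≈ 2.4196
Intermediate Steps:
V = -1233 (V = -3*(647 - 1*236) = -3*(647 - 236) = -3*411 = -1233)
r = -825 (r = -15*55 = -825)
v = -1/825 (v = 1/(-825) = -1/825 ≈ -0.0012121)
W = 2476/825 (W = 3 - 1*(-1/825) = 3 + 1/825 = 2476/825 ≈ 3.0012)
(-2996 + W)/(V + t) = (-2996 + 2476/825)/(-1233 - 4) = -2469224/825/(-1237) = -2469224/825*(-1/1237) = 2469224/1020525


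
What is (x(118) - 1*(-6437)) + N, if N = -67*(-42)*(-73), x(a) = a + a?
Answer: -198749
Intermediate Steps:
x(a) = 2*a
N = -205422 (N = 2814*(-73) = -205422)
(x(118) - 1*(-6437)) + N = (2*118 - 1*(-6437)) - 205422 = (236 + 6437) - 205422 = 6673 - 205422 = -198749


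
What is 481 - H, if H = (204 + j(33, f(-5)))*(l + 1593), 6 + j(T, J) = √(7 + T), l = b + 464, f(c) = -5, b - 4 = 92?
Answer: -425813 - 4306*√10 ≈ -4.3943e+5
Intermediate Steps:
b = 96 (b = 4 + 92 = 96)
l = 560 (l = 96 + 464 = 560)
j(T, J) = -6 + √(7 + T)
H = 426294 + 4306*√10 (H = (204 + (-6 + √(7 + 33)))*(560 + 1593) = (204 + (-6 + √40))*2153 = (204 + (-6 + 2*√10))*2153 = (198 + 2*√10)*2153 = 426294 + 4306*√10 ≈ 4.3991e+5)
481 - H = 481 - (426294 + 4306*√10) = 481 + (-426294 - 4306*√10) = -425813 - 4306*√10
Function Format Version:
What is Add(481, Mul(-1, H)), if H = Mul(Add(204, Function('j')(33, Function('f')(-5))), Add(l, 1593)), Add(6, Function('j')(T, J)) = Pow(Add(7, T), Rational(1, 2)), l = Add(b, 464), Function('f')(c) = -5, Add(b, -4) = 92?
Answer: Add(-425813, Mul(-4306, Pow(10, Rational(1, 2)))) ≈ -4.3943e+5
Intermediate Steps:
b = 96 (b = Add(4, 92) = 96)
l = 560 (l = Add(96, 464) = 560)
Function('j')(T, J) = Add(-6, Pow(Add(7, T), Rational(1, 2)))
H = Add(426294, Mul(4306, Pow(10, Rational(1, 2)))) (H = Mul(Add(204, Add(-6, Pow(Add(7, 33), Rational(1, 2)))), Add(560, 1593)) = Mul(Add(204, Add(-6, Pow(40, Rational(1, 2)))), 2153) = Mul(Add(204, Add(-6, Mul(2, Pow(10, Rational(1, 2))))), 2153) = Mul(Add(198, Mul(2, Pow(10, Rational(1, 2)))), 2153) = Add(426294, Mul(4306, Pow(10, Rational(1, 2)))) ≈ 4.3991e+5)
Add(481, Mul(-1, H)) = Add(481, Mul(-1, Add(426294, Mul(4306, Pow(10, Rational(1, 2)))))) = Add(481, Add(-426294, Mul(-4306, Pow(10, Rational(1, 2))))) = Add(-425813, Mul(-4306, Pow(10, Rational(1, 2))))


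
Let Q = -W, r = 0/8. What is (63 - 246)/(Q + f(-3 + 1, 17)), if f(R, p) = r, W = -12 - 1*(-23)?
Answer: 183/11 ≈ 16.636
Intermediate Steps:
W = 11 (W = -12 + 23 = 11)
r = 0 (r = 0*(1/8) = 0)
f(R, p) = 0
Q = -11 (Q = -1*11 = -11)
(63 - 246)/(Q + f(-3 + 1, 17)) = (63 - 246)/(-11 + 0) = -183/(-11) = -183*(-1/11) = 183/11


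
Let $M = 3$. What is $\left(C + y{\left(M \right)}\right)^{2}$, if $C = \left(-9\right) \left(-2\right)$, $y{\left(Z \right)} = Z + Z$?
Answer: $576$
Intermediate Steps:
$y{\left(Z \right)} = 2 Z$
$C = 18$
$\left(C + y{\left(M \right)}\right)^{2} = \left(18 + 2 \cdot 3\right)^{2} = \left(18 + 6\right)^{2} = 24^{2} = 576$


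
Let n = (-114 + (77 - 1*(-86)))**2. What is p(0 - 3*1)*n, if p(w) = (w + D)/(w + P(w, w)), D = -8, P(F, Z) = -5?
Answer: 26411/8 ≈ 3301.4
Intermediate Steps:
n = 2401 (n = (-114 + (77 + 86))**2 = (-114 + 163)**2 = 49**2 = 2401)
p(w) = (-8 + w)/(-5 + w) (p(w) = (w - 8)/(w - 5) = (-8 + w)/(-5 + w))
p(0 - 3*1)*n = ((-8 + (0 - 3*1))/(-5 + (0 - 3*1)))*2401 = ((-8 + (0 - 3))/(-5 + (0 - 3)))*2401 = ((-8 - 3)/(-5 - 3))*2401 = (-11/(-8))*2401 = -1/8*(-11)*2401 = (11/8)*2401 = 26411/8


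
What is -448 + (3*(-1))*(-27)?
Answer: -367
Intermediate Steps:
-448 + (3*(-1))*(-27) = -448 - 3*(-27) = -448 + 81 = -367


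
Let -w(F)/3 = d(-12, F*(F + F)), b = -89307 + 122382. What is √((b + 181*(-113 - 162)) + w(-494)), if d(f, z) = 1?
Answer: I*√16703 ≈ 129.24*I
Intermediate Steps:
b = 33075
w(F) = -3 (w(F) = -3*1 = -3)
√((b + 181*(-113 - 162)) + w(-494)) = √((33075 + 181*(-113 - 162)) - 3) = √((33075 + 181*(-275)) - 3) = √((33075 - 49775) - 3) = √(-16700 - 3) = √(-16703) = I*√16703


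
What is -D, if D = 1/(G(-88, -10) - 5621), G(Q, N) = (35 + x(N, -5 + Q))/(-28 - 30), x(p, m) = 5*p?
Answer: 58/326003 ≈ 0.00017791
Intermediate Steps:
G(Q, N) = -35/58 - 5*N/58 (G(Q, N) = (35 + 5*N)/(-28 - 30) = (35 + 5*N)/(-58) = (35 + 5*N)*(-1/58) = -35/58 - 5*N/58)
D = -58/326003 (D = 1/((-35/58 - 5/58*(-10)) - 5621) = 1/((-35/58 + 25/29) - 5621) = 1/(15/58 - 5621) = 1/(-326003/58) = -58/326003 ≈ -0.00017791)
-D = -1*(-58/326003) = 58/326003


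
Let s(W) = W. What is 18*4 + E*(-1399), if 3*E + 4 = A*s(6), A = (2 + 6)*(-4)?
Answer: 274420/3 ≈ 91473.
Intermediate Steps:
A = -32 (A = 8*(-4) = -32)
E = -196/3 (E = -4/3 + (-32*6)/3 = -4/3 + (⅓)*(-192) = -4/3 - 64 = -196/3 ≈ -65.333)
18*4 + E*(-1399) = 18*4 - 196/3*(-1399) = 72 + 274204/3 = 274420/3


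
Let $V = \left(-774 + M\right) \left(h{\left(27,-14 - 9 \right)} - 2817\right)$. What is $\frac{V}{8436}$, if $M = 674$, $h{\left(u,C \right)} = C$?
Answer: $\frac{71000}{2109} \approx 33.665$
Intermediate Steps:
$V = 284000$ ($V = \left(-774 + 674\right) \left(\left(-14 - 9\right) - 2817\right) = - 100 \left(\left(-14 - 9\right) - 2817\right) = - 100 \left(-23 - 2817\right) = \left(-100\right) \left(-2840\right) = 284000$)
$\frac{V}{8436} = \frac{284000}{8436} = 284000 \cdot \frac{1}{8436} = \frac{71000}{2109}$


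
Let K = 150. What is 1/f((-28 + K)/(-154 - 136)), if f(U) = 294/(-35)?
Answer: -5/42 ≈ -0.11905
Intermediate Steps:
f(U) = -42/5 (f(U) = 294*(-1/35) = -42/5)
1/f((-28 + K)/(-154 - 136)) = 1/(-42/5) = -5/42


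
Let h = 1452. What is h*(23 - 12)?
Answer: 15972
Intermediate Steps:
h*(23 - 12) = 1452*(23 - 12) = 1452*11 = 15972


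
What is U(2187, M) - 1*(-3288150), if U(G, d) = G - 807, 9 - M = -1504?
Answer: 3289530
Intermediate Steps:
M = 1513 (M = 9 - 1*(-1504) = 9 + 1504 = 1513)
U(G, d) = -807 + G
U(2187, M) - 1*(-3288150) = (-807 + 2187) - 1*(-3288150) = 1380 + 3288150 = 3289530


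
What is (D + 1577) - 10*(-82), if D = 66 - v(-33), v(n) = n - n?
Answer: 2463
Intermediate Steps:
v(n) = 0
D = 66 (D = 66 - 1*0 = 66 + 0 = 66)
(D + 1577) - 10*(-82) = (66 + 1577) - 10*(-82) = 1643 + 820 = 2463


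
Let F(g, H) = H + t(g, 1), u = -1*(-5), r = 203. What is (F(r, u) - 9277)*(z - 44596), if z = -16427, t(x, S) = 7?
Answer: 565378095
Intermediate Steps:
u = 5
F(g, H) = 7 + H (F(g, H) = H + 7 = 7 + H)
(F(r, u) - 9277)*(z - 44596) = ((7 + 5) - 9277)*(-16427 - 44596) = (12 - 9277)*(-61023) = -9265*(-61023) = 565378095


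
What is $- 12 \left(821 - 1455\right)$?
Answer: $7608$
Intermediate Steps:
$- 12 \left(821 - 1455\right) = \left(-12\right) \left(-634\right) = 7608$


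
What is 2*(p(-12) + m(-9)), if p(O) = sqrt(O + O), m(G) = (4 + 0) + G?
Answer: -10 + 4*I*sqrt(6) ≈ -10.0 + 9.798*I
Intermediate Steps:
m(G) = 4 + G
p(O) = sqrt(2)*sqrt(O) (p(O) = sqrt(2*O) = sqrt(2)*sqrt(O))
2*(p(-12) + m(-9)) = 2*(sqrt(2)*sqrt(-12) + (4 - 9)) = 2*(sqrt(2)*(2*I*sqrt(3)) - 5) = 2*(2*I*sqrt(6) - 5) = 2*(-5 + 2*I*sqrt(6)) = -10 + 4*I*sqrt(6)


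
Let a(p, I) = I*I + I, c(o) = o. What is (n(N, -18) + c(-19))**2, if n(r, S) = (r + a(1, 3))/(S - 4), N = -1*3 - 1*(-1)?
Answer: 45796/121 ≈ 378.48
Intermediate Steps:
a(p, I) = I + I**2 (a(p, I) = I**2 + I = I + I**2)
N = -2 (N = -3 + 1 = -2)
n(r, S) = (12 + r)/(-4 + S) (n(r, S) = (r + 3*(1 + 3))/(S - 4) = (r + 3*4)/(-4 + S) = (r + 12)/(-4 + S) = (12 + r)/(-4 + S))
(n(N, -18) + c(-19))**2 = ((12 - 2)/(-4 - 18) - 19)**2 = (10/(-22) - 19)**2 = (-1/22*10 - 19)**2 = (-5/11 - 19)**2 = (-214/11)**2 = 45796/121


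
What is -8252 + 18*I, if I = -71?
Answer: -9530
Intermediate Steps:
-8252 + 18*I = -8252 + 18*(-71) = -8252 - 1278 = -9530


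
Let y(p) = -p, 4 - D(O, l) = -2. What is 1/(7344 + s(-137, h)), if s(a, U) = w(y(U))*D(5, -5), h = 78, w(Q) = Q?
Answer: 1/6876 ≈ 0.00014543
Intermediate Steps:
D(O, l) = 6 (D(O, l) = 4 - 1*(-2) = 4 + 2 = 6)
s(a, U) = -6*U (s(a, U) = -U*6 = -6*U)
1/(7344 + s(-137, h)) = 1/(7344 - 6*78) = 1/(7344 - 468) = 1/6876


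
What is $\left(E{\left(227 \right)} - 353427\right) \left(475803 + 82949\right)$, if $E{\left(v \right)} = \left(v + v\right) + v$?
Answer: $-197097532992$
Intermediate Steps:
$E{\left(v \right)} = 3 v$ ($E{\left(v \right)} = 2 v + v = 3 v$)
$\left(E{\left(227 \right)} - 353427\right) \left(475803 + 82949\right) = \left(3 \cdot 227 - 353427\right) \left(475803 + 82949\right) = \left(681 - 353427\right) 558752 = \left(-352746\right) 558752 = -197097532992$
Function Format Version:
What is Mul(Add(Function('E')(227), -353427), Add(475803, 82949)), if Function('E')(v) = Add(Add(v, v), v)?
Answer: -197097532992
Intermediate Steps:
Function('E')(v) = Mul(3, v) (Function('E')(v) = Add(Mul(2, v), v) = Mul(3, v))
Mul(Add(Function('E')(227), -353427), Add(475803, 82949)) = Mul(Add(Mul(3, 227), -353427), Add(475803, 82949)) = Mul(Add(681, -353427), 558752) = Mul(-352746, 558752) = -197097532992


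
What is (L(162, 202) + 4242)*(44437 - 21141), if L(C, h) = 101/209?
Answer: 20656073984/209 ≈ 9.8833e+7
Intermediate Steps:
L(C, h) = 101/209 (L(C, h) = 101*(1/209) = 101/209)
(L(162, 202) + 4242)*(44437 - 21141) = (101/209 + 4242)*(44437 - 21141) = (886679/209)*23296 = 20656073984/209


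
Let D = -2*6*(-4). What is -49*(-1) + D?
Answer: 97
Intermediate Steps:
D = 48 (D = -12*(-4) = 48)
-49*(-1) + D = -49*(-1) + 48 = 49 + 48 = 97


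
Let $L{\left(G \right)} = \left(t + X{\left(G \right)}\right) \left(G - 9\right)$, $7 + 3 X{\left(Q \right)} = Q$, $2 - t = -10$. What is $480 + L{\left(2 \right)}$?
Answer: $\frac{1223}{3} \approx 407.67$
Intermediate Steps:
$t = 12$ ($t = 2 - -10 = 2 + 10 = 12$)
$X{\left(Q \right)} = - \frac{7}{3} + \frac{Q}{3}$
$L{\left(G \right)} = \left(-9 + G\right) \left(\frac{29}{3} + \frac{G}{3}\right)$ ($L{\left(G \right)} = \left(12 + \left(- \frac{7}{3} + \frac{G}{3}\right)\right) \left(G - 9\right) = \left(\frac{29}{3} + \frac{G}{3}\right) \left(-9 + G\right) = \left(-9 + G\right) \left(\frac{29}{3} + \frac{G}{3}\right)$)
$480 + L{\left(2 \right)} = 480 + \left(-87 + \frac{2^{2}}{3} + \frac{20}{3} \cdot 2\right) = 480 + \left(-87 + \frac{1}{3} \cdot 4 + \frac{40}{3}\right) = 480 + \left(-87 + \frac{4}{3} + \frac{40}{3}\right) = 480 - \frac{217}{3} = \frac{1223}{3}$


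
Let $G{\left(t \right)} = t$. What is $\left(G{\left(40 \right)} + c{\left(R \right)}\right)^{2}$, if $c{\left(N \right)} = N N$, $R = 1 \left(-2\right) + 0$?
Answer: $1936$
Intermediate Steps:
$R = -2$ ($R = -2 + 0 = -2$)
$c{\left(N \right)} = N^{2}$
$\left(G{\left(40 \right)} + c{\left(R \right)}\right)^{2} = \left(40 + \left(-2\right)^{2}\right)^{2} = \left(40 + 4\right)^{2} = 44^{2} = 1936$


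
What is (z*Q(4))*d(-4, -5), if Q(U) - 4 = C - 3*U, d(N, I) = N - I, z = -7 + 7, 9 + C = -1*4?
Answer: 0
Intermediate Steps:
C = -13 (C = -9 - 1*4 = -9 - 4 = -13)
z = 0
Q(U) = -9 - 3*U (Q(U) = 4 + (-13 - 3*U) = -9 - 3*U)
(z*Q(4))*d(-4, -5) = (0*(-9 - 3*4))*(-4 - 1*(-5)) = (0*(-9 - 12))*(-4 + 5) = (0*(-21))*1 = 0*1 = 0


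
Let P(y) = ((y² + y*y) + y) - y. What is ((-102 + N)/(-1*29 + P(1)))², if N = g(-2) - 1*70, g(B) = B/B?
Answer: 361/9 ≈ 40.111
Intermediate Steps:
P(y) = 2*y² (P(y) = ((y² + y²) + y) - y = (2*y² + y) - y = (y + 2*y²) - y = 2*y²)
g(B) = 1
N = -69 (N = 1 - 1*70 = 1 - 70 = -69)
((-102 + N)/(-1*29 + P(1)))² = ((-102 - 69)/(-1*29 + 2*1²))² = (-171/(-29 + 2*1))² = (-171/(-29 + 2))² = (-171/(-27))² = (-171*(-1/27))² = (19/3)² = 361/9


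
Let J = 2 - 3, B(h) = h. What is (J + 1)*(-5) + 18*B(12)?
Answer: 216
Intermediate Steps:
J = -1
(J + 1)*(-5) + 18*B(12) = (-1 + 1)*(-5) + 18*12 = 0*(-5) + 216 = 0 + 216 = 216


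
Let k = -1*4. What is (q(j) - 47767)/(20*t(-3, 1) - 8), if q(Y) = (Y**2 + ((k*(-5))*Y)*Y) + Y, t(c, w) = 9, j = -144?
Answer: 387545/172 ≈ 2253.2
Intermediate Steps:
k = -4
q(Y) = Y + 21*Y**2 (q(Y) = (Y**2 + ((-4*(-5))*Y)*Y) + Y = (Y**2 + (20*Y)*Y) + Y = (Y**2 + 20*Y**2) + Y = 21*Y**2 + Y = Y + 21*Y**2)
(q(j) - 47767)/(20*t(-3, 1) - 8) = (-144*(1 + 21*(-144)) - 47767)/(20*9 - 8) = (-144*(1 - 3024) - 47767)/(180 - 8) = (-144*(-3023) - 47767)/172 = (435312 - 47767)*(1/172) = 387545*(1/172) = 387545/172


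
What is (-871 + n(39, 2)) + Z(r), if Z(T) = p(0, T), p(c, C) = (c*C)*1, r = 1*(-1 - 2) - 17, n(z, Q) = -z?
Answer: -910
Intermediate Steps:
r = -20 (r = 1*(-3) - 17 = -3 - 17 = -20)
p(c, C) = C*c (p(c, C) = (C*c)*1 = C*c)
Z(T) = 0 (Z(T) = T*0 = 0)
(-871 + n(39, 2)) + Z(r) = (-871 - 1*39) + 0 = (-871 - 39) + 0 = -910 + 0 = -910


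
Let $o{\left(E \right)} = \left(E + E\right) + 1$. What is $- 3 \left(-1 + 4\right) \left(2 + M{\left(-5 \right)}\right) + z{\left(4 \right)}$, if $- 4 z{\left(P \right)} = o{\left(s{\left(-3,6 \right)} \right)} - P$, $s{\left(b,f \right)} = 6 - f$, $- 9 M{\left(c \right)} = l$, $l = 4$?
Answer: $- \frac{53}{4} \approx -13.25$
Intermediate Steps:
$M{\left(c \right)} = - \frac{4}{9}$ ($M{\left(c \right)} = \left(- \frac{1}{9}\right) 4 = - \frac{4}{9}$)
$o{\left(E \right)} = 1 + 2 E$ ($o{\left(E \right)} = 2 E + 1 = 1 + 2 E$)
$z{\left(P \right)} = - \frac{1}{4} + \frac{P}{4}$ ($z{\left(P \right)} = - \frac{\left(1 + 2 \left(6 - 6\right)\right) - P}{4} = - \frac{\left(1 + 2 \cdot 0\right) - P}{4} = - \frac{\left(1 + 0\right) - P}{4} = - \frac{1 - P}{4} = - \frac{1}{4} + \frac{P}{4}$)
$- 3 \left(-1 + 4\right) \left(2 + M{\left(-5 \right)}\right) + z{\left(4 \right)} = - 3 \left(-1 + 4\right) \left(2 - \frac{4}{9}\right) + \left(- \frac{1}{4} + \frac{1}{4} \cdot 4\right) = - 3 \cdot 3 \cdot \frac{14}{9} + \left(- \frac{1}{4} + 1\right) = \left(-3\right) \frac{14}{3} + \frac{3}{4} = -14 + \frac{3}{4} = - \frac{53}{4}$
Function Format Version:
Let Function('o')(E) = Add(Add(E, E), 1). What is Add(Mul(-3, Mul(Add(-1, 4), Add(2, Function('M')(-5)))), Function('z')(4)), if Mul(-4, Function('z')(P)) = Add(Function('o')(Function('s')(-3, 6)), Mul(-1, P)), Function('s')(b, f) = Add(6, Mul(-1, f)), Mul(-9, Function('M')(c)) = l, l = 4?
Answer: Rational(-53, 4) ≈ -13.250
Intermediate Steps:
Function('M')(c) = Rational(-4, 9) (Function('M')(c) = Mul(Rational(-1, 9), 4) = Rational(-4, 9))
Function('o')(E) = Add(1, Mul(2, E)) (Function('o')(E) = Add(Mul(2, E), 1) = Add(1, Mul(2, E)))
Function('z')(P) = Add(Rational(-1, 4), Mul(Rational(1, 4), P)) (Function('z')(P) = Mul(Rational(-1, 4), Add(Add(1, Mul(2, Add(6, Mul(-1, 6)))), Mul(-1, P))) = Mul(Rational(-1, 4), Add(Add(1, Mul(2, Add(6, -6))), Mul(-1, P))) = Mul(Rational(-1, 4), Add(Add(1, Mul(2, 0)), Mul(-1, P))) = Mul(Rational(-1, 4), Add(Add(1, 0), Mul(-1, P))) = Mul(Rational(-1, 4), Add(1, Mul(-1, P))) = Add(Rational(-1, 4), Mul(Rational(1, 4), P)))
Add(Mul(-3, Mul(Add(-1, 4), Add(2, Function('M')(-5)))), Function('z')(4)) = Add(Mul(-3, Mul(Add(-1, 4), Add(2, Rational(-4, 9)))), Add(Rational(-1, 4), Mul(Rational(1, 4), 4))) = Add(Mul(-3, Mul(3, Rational(14, 9))), Add(Rational(-1, 4), 1)) = Add(Mul(-3, Rational(14, 3)), Rational(3, 4)) = Add(-14, Rational(3, 4)) = Rational(-53, 4)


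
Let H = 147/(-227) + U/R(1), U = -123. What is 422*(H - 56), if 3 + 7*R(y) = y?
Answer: 35812819/227 ≈ 1.5777e+5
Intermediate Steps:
R(y) = -3/7 + y/7
H = 195153/454 (H = 147/(-227) - 123/(-3/7 + (⅐)*1) = 147*(-1/227) - 123/(-3/7 + ⅐) = -147/227 - 123/(-2/7) = -147/227 - 123*(-7/2) = -147/227 + 861/2 = 195153/454 ≈ 429.85)
422*(H - 56) = 422*(195153/454 - 56) = 422*(169729/454) = 35812819/227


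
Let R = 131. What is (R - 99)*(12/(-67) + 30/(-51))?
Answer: -27968/1139 ≈ -24.555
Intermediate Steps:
(R - 99)*(12/(-67) + 30/(-51)) = (131 - 99)*(12/(-67) + 30/(-51)) = 32*(12*(-1/67) + 30*(-1/51)) = 32*(-12/67 - 10/17) = 32*(-874/1139) = -27968/1139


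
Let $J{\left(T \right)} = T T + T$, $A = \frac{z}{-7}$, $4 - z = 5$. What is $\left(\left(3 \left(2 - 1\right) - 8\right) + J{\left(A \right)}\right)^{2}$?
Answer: $\frac{56169}{2401} \approx 23.394$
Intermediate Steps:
$z = -1$ ($z = 4 - 5 = -1$)
$A = \frac{1}{7}$ ($A = - \frac{1}{-7} = \left(-1\right) \left(- \frac{1}{7}\right) = \frac{1}{7} \approx 0.14286$)
$J{\left(T \right)} = T + T^{2}$ ($J{\left(T \right)} = T^{2} + T = T + T^{2}$)
$\left(\left(3 \left(2 - 1\right) - 8\right) + J{\left(A \right)}\right)^{2} = \left(\left(3 \left(2 - 1\right) - 8\right) + \frac{1 + \frac{1}{7}}{7}\right)^{2} = \left(\left(3 \cdot 1 - 8\right) + \frac{1}{7} \cdot \frac{8}{7}\right)^{2} = \left(\left(3 - 8\right) + \frac{8}{49}\right)^{2} = \left(-5 + \frac{8}{49}\right)^{2} = \left(- \frac{237}{49}\right)^{2} = \frac{56169}{2401}$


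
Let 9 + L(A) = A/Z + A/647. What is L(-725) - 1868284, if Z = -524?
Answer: -633403550029/339028 ≈ -1.8683e+6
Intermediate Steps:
L(A) = -9 - 123*A/339028 (L(A) = -9 + (A/(-524) + A/647) = -9 + (A*(-1/524) + A*(1/647)) = -9 + (-A/524 + A/647) = -9 - 123*A/339028)
L(-725) - 1868284 = (-9 - 123/339028*(-725)) - 1868284 = (-9 + 89175/339028) - 1868284 = -2962077/339028 - 1868284 = -633403550029/339028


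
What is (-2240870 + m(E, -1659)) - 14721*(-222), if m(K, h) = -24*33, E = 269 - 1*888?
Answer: 1026400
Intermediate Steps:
E = -619 (E = 269 - 888 = -619)
m(K, h) = -792
(-2240870 + m(E, -1659)) - 14721*(-222) = (-2240870 - 792) - 14721*(-222) = -2241662 + 3268062 = 1026400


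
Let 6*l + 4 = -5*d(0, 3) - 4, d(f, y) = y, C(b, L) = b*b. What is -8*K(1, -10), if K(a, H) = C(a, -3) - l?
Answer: -116/3 ≈ -38.667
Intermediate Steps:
C(b, L) = b**2
l = -23/6 (l = -2/3 + (-5*3 - 4)/6 = -2/3 + (-15 - 4)/6 = -2/3 + (1/6)*(-19) = -2/3 - 19/6 = -23/6 ≈ -3.8333)
K(a, H) = 23/6 + a**2 (K(a, H) = a**2 - 1*(-23/6) = a**2 + 23/6 = 23/6 + a**2)
-8*K(1, -10) = -8*(23/6 + 1**2) = -8*(23/6 + 1) = -8*29/6 = -116/3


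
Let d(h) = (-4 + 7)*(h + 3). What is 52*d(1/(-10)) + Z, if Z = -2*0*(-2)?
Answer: 2262/5 ≈ 452.40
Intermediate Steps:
Z = 0 (Z = 0*(-2) = 0)
d(h) = 9 + 3*h (d(h) = 3*(3 + h) = 9 + 3*h)
52*d(1/(-10)) + Z = 52*(9 + 3/(-10)) + 0 = 52*(9 + 3*(-1/10)) + 0 = 52*(9 - 3/10) + 0 = 52*(87/10) + 0 = 2262/5 + 0 = 2262/5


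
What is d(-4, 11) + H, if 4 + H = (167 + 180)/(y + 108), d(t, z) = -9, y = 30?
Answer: -1447/138 ≈ -10.486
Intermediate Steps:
H = -205/138 (H = -4 + (167 + 180)/(30 + 108) = -4 + 347/138 = -205/138 ≈ -1.4855)
d(-4, 11) + H = -9 - 205/138 = -1447/138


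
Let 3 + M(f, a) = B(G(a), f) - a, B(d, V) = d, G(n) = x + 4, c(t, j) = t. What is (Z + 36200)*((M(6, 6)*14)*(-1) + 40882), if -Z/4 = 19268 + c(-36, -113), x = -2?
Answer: -1669033440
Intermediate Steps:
G(n) = 2 (G(n) = -2 + 4 = 2)
Z = -76928 (Z = -4*(19268 - 36) = -4*19232 = -76928)
M(f, a) = -1 - a (M(f, a) = -3 + (2 - a) = -1 - a)
(Z + 36200)*((M(6, 6)*14)*(-1) + 40882) = (-76928 + 36200)*(((-1 - 1*6)*14)*(-1) + 40882) = -40728*(((-1 - 6)*14)*(-1) + 40882) = -40728*(-7*14*(-1) + 40882) = -40728*(-98*(-1) + 40882) = -40728*(98 + 40882) = -40728*40980 = -1669033440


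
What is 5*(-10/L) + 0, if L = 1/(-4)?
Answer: 200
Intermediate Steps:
L = -¼ ≈ -0.25000
5*(-10/L) + 0 = 5*(-10/(-¼)) + 0 = 5*(-10*(-4)) + 0 = 5*40 + 0 = 200 + 0 = 200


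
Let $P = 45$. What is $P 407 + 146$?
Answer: $18461$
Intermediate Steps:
$P 407 + 146 = 45 \cdot 407 + 146 = 18315 + 146 = 18461$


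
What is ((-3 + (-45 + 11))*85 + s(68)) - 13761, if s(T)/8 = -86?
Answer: -17594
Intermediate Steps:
s(T) = -688 (s(T) = 8*(-86) = -688)
((-3 + (-45 + 11))*85 + s(68)) - 13761 = ((-3 + (-45 + 11))*85 - 688) - 13761 = ((-3 - 34)*85 - 688) - 13761 = (-37*85 - 688) - 13761 = (-3145 - 688) - 13761 = -3833 - 13761 = -17594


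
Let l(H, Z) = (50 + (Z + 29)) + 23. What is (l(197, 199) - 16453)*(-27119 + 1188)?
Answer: 418837512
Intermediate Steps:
l(H, Z) = 102 + Z (l(H, Z) = (50 + (29 + Z)) + 23 = (79 + Z) + 23 = 102 + Z)
(l(197, 199) - 16453)*(-27119 + 1188) = ((102 + 199) - 16453)*(-27119 + 1188) = (301 - 16453)*(-25931) = -16152*(-25931) = 418837512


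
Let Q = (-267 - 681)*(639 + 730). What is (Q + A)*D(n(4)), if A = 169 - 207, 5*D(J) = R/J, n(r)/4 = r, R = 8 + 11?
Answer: -2465915/8 ≈ -3.0824e+5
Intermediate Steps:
R = 19
n(r) = 4*r
Q = -1297812 (Q = -948*1369 = -1297812)
D(J) = 19/(5*J) (D(J) = (19/J)/5 = 19/(5*J))
A = -38
(Q + A)*D(n(4)) = (-1297812 - 38)*(19/(5*((4*4)))) = -4931830/16 = -1297850*19/80 = -2465915/8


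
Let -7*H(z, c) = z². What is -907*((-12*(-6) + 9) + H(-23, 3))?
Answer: -34466/7 ≈ -4923.7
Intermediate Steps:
H(z, c) = -z²/7
-907*((-12*(-6) + 9) + H(-23, 3)) = -907*((-12*(-6) + 9) - ⅐*(-23)²) = -907*((72 + 9) - ⅐*529) = -907*(81 - 529/7) = -907*38/7 = -34466/7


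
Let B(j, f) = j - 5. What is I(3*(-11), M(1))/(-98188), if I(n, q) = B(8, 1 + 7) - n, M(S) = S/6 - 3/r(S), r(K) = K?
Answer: -9/24547 ≈ -0.00036664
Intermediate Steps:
M(S) = -3/S + S/6 (M(S) = S/6 - 3/S = -3/S + S/6)
B(j, f) = -5 + j
I(n, q) = 3 - n (I(n, q) = (-5 + 8) - n = 3 - n)
I(3*(-11), M(1))/(-98188) = (3 - 3*(-11))/(-98188) = (3 - 1*(-33))*(-1/98188) = (3 + 33)*(-1/98188) = 36*(-1/98188) = -9/24547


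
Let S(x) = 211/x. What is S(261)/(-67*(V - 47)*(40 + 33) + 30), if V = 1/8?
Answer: 1688/478769265 ≈ 3.5257e-6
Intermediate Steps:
V = ⅛ ≈ 0.12500
S(261)/(-67*(V - 47)*(40 + 33) + 30) = (211/261)/(-67*(⅛ - 47)*(40 + 33) + 30) = (211*(1/261))/(-(-25125)*73/8 + 30) = 211/(261*(-67*(-27375/8) + 30)) = 211/(261*(1834125/8 + 30)) = 211/(261*(1834365/8)) = (211/261)*(8/1834365) = 1688/478769265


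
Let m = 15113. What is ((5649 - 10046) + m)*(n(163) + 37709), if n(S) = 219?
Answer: 406436448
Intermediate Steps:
((5649 - 10046) + m)*(n(163) + 37709) = ((5649 - 10046) + 15113)*(219 + 37709) = (-4397 + 15113)*37928 = 10716*37928 = 406436448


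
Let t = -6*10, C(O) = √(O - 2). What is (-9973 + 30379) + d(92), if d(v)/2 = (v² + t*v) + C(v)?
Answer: 26294 + 6*√10 ≈ 26313.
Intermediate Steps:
C(O) = √(-2 + O)
t = -60
d(v) = -120*v + 2*v² + 2*√(-2 + v) (d(v) = 2*((v² - 60*v) + √(-2 + v)) = 2*(v² + √(-2 + v) - 60*v) = -120*v + 2*v² + 2*√(-2 + v))
(-9973 + 30379) + d(92) = (-9973 + 30379) + (-120*92 + 2*92² + 2*√(-2 + 92)) = 20406 + (-11040 + 2*8464 + 2*√90) = 20406 + (-11040 + 16928 + 2*(3*√10)) = 20406 + (-11040 + 16928 + 6*√10) = 20406 + (5888 + 6*√10) = 26294 + 6*√10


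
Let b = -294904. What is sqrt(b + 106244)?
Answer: 2*I*sqrt(47165) ≈ 434.35*I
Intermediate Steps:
sqrt(b + 106244) = sqrt(-294904 + 106244) = sqrt(-188660) = 2*I*sqrt(47165)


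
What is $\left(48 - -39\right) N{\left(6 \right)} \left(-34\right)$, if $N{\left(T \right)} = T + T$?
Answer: $-35496$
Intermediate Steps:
$N{\left(T \right)} = 2 T$
$\left(48 - -39\right) N{\left(6 \right)} \left(-34\right) = \left(48 - -39\right) 2 \cdot 6 \left(-34\right) = \left(48 + 39\right) 12 \left(-34\right) = 87 \cdot 12 \left(-34\right) = 1044 \left(-34\right) = -35496$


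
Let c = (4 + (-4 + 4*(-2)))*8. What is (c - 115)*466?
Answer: -83414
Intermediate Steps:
c = -64 (c = (4 + (-4 - 8))*8 = (4 - 12)*8 = -8*8 = -64)
(c - 115)*466 = (-64 - 115)*466 = -179*466 = -83414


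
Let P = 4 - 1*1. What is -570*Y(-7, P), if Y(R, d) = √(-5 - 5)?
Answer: -570*I*√10 ≈ -1802.5*I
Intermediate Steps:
P = 3 (P = 4 - 1 = 3)
Y(R, d) = I*√10 (Y(R, d) = √(-10) = I*√10)
-570*Y(-7, P) = -570*I*√10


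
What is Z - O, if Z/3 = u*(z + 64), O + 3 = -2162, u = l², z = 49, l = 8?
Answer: 23861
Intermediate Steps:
u = 64 (u = 8² = 64)
O = -2165 (O = -3 - 2162 = -2165)
Z = 21696 (Z = 3*(64*(49 + 64)) = 3*(64*113) = 3*7232 = 21696)
Z - O = 21696 - 1*(-2165) = 21696 + 2165 = 23861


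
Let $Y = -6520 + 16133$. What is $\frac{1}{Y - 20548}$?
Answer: $- \frac{1}{10935} \approx -9.1449 \cdot 10^{-5}$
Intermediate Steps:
$Y = 9613$
$\frac{1}{Y - 20548} = \frac{1}{9613 - 20548} = \frac{1}{-10935} = - \frac{1}{10935}$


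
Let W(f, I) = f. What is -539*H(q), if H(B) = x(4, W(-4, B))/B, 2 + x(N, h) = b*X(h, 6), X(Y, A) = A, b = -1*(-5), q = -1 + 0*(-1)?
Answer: 15092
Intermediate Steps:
q = -1 (q = -1 + 0 = -1)
b = 5
x(N, h) = 28 (x(N, h) = -2 + 5*6 = -2 + 30 = 28)
H(B) = 28/B
-539*H(q) = -15092/(-1) = -15092*(-1) = -539*(-28) = 15092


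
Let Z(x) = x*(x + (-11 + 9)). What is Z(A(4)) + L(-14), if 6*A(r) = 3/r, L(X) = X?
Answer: -911/64 ≈ -14.234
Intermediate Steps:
A(r) = 1/(2*r) (A(r) = (3/r)/6 = 1/(2*r))
Z(x) = x*(-2 + x) (Z(x) = x*(x - 2) = x*(-2 + x))
Z(A(4)) + L(-14) = ((½)/4)*(-2 + (½)/4) - 14 = ((½)*(¼))*(-2 + (½)*(¼)) - 14 = (-2 + ⅛)/8 - 14 = (⅛)*(-15/8) - 14 = -15/64 - 14 = -911/64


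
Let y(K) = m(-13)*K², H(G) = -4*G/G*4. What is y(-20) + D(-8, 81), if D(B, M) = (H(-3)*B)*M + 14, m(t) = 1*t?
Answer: 5182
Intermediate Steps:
m(t) = t
H(G) = -16 (H(G) = -4*1*4 = -4*4 = -16)
D(B, M) = 14 - 16*B*M (D(B, M) = (-16*B)*M + 14 = -16*B*M + 14 = 14 - 16*B*M)
y(K) = -13*K²
y(-20) + D(-8, 81) = -13*(-20)² + (14 - 16*(-8)*81) = -13*400 + (14 + 10368) = -5200 + 10382 = 5182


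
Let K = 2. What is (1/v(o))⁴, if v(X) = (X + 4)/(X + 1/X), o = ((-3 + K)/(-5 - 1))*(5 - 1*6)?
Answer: 1874161/279841 ≈ 6.6972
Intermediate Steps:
o = -⅙ (o = ((-3 + 2)/(-5 - 1))*(5 - 1*6) = (-1/(-6))*(5 - 6) = -1*(-⅙)*(-1) = (⅙)*(-1) = -⅙ ≈ -0.16667)
v(X) = (4 + X)/(X + 1/X)
(1/v(o))⁴ = (1/(-(4 - ⅙)/(6*(1 + (-⅙)²))))⁴ = (1/(-⅙*23/6/(1 + 1/36)))⁴ = (1/(-⅙*23/6/37/36))⁴ = (1/(-⅙*36/37*23/6))⁴ = (1/(-23/37))⁴ = (-37/23)⁴ = 1874161/279841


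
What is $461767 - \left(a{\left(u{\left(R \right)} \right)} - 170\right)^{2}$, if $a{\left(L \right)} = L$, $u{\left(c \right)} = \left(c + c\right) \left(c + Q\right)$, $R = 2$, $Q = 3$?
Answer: $439267$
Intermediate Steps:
$u{\left(c \right)} = 2 c \left(3 + c\right)$ ($u{\left(c \right)} = \left(c + c\right) \left(c + 3\right) = 2 c \left(3 + c\right)$)
$461767 - \left(a{\left(u{\left(R \right)} \right)} - 170\right)^{2} = 461767 - \left(2 \cdot 2 \left(3 + 2\right) - 170\right)^{2} = 461767 - \left(2 \cdot 2 \cdot 5 - 170\right)^{2} = 461767 - \left(20 - 170\right)^{2} = 461767 - \left(-150\right)^{2} = 461767 - 22500 = 439267$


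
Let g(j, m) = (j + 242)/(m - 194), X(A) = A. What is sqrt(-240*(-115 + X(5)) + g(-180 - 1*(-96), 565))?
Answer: sqrt(3633781018)/371 ≈ 162.48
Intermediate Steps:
g(j, m) = (242 + j)/(-194 + m)
sqrt(-240*(-115 + X(5)) + g(-180 - 1*(-96), 565)) = sqrt(-240*(-115 + 5) + (242 + (-180 - 1*(-96)))/(-194 + 565)) = sqrt(-240*(-110) + (242 + (-180 + 96))/371) = sqrt(26400 + (242 - 84)/371) = sqrt(26400 + (1/371)*158) = sqrt(26400 + 158/371) = sqrt(9794558/371) = sqrt(3633781018)/371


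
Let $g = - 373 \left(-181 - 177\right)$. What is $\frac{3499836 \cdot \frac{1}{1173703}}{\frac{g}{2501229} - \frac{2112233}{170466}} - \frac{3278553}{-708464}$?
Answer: $\frac{710560351154655595550293}{162006440505257120713648} \approx 4.386$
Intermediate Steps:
$g = 133534$ ($g = \left(-373\right) \left(-358\right) = 133534$)
$\frac{3499836 \cdot \frac{1}{1173703}}{\frac{g}{2501229} - \frac{2112233}{170466}} - \frac{3278553}{-708464} = \frac{3499836 \cdot \frac{1}{1173703}}{\frac{133534}{2501229} - \frac{2112233}{170466}} - \frac{3278553}{-708464} = \frac{3499836 \cdot \frac{1}{1173703}}{133534 \cdot \frac{1}{2501229} - \frac{2112233}{170466}} - - \frac{3278553}{708464} = \frac{3499836}{1173703 \left(\frac{133534}{2501229} - \frac{2112233}{170466}\right)} + \frac{3278553}{708464} = \frac{3499836}{1173703 \left(- \frac{584490603057}{47374944746}\right)} + \frac{3278553}{708464} = \frac{3499836}{1173703} \left(- \frac{47374944746}{584490603057}\right) + \frac{3278553}{708464} = - \frac{55268179040020552}{228672791426603357} + \frac{3278553}{708464} = \frac{710560351154655595550293}{162006440505257120713648}$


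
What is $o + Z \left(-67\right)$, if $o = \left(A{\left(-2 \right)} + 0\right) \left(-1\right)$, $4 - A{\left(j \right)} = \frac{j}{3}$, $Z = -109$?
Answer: $\frac{21895}{3} \approx 7298.3$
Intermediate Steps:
$A{\left(j \right)} = 4 - \frac{j}{3}$
$o = - \frac{14}{3}$ ($o = \left(\left(4 - - \frac{2}{3}\right) + 0\right) \left(-1\right) = \left(\left(4 + \frac{2}{3}\right) + 0\right) \left(-1\right) = \left(\frac{14}{3} + 0\right) \left(-1\right) = \frac{14}{3} \left(-1\right) = - \frac{14}{3} \approx -4.6667$)
$o + Z \left(-67\right) = - \frac{14}{3} - -7303 = - \frac{14}{3} + 7303 = \frac{21895}{3}$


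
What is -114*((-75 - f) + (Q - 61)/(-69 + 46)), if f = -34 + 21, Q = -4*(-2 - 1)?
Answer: 156978/23 ≈ 6825.1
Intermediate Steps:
Q = 12 (Q = -4*(-3) = 12)
f = -13
-114*((-75 - f) + (Q - 61)/(-69 + 46)) = -114*((-75 - 1*(-13)) + (12 - 61)/(-69 + 46)) = -114*((-75 + 13) - 49/(-23)) = -114*(-62 - 49*(-1/23)) = -114*(-62 + 49/23) = -114*(-1377/23) = 156978/23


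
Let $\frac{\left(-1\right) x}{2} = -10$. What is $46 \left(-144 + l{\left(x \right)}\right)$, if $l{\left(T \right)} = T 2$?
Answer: $-4784$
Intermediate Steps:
$x = 20$ ($x = \left(-2\right) \left(-10\right) = 20$)
$l{\left(T \right)} = 2 T$
$46 \left(-144 + l{\left(x \right)}\right) = 46 \left(-144 + 2 \cdot 20\right) = 46 \left(-144 + 40\right) = 46 \left(-104\right) = -4784$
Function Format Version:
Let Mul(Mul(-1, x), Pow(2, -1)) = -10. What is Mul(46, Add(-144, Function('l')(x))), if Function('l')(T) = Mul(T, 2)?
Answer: -4784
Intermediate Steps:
x = 20 (x = Mul(-2, -10) = 20)
Function('l')(T) = Mul(2, T)
Mul(46, Add(-144, Function('l')(x))) = Mul(46, Add(-144, Mul(2, 20))) = Mul(46, Add(-144, 40)) = Mul(46, -104) = -4784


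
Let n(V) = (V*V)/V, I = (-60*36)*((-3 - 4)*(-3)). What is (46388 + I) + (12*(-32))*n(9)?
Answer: -2428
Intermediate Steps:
I = -45360 (I = -(-15120)*(-3) = -2160*21 = -45360)
n(V) = V (n(V) = V²/V = V)
(46388 + I) + (12*(-32))*n(9) = (46388 - 45360) + (12*(-32))*9 = 1028 - 384*9 = 1028 - 3456 = -2428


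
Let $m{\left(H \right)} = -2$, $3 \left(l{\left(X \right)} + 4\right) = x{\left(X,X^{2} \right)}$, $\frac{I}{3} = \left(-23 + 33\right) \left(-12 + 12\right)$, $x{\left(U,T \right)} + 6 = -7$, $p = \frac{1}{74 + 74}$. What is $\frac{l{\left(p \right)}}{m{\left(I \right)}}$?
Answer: $\frac{25}{6} \approx 4.1667$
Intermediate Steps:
$p = \frac{1}{148} \approx 0.0067568$
$x{\left(U,T \right)} = -13$ ($x{\left(U,T \right)} = -6 - 7 = -13$)
$I = 0$ ($I = 3 \left(-23 + 33\right) \left(-12 + 12\right) = 3 \cdot 10 \cdot 0 = 3 \cdot 0 = 0$)
$l{\left(X \right)} = - \frac{25}{3}$ ($l{\left(X \right)} = -4 + \frac{1}{3} \left(-13\right) = -4 - \frac{13}{3} = - \frac{25}{3}$)
$\frac{l{\left(p \right)}}{m{\left(I \right)}} = - \frac{25}{3 \left(-2\right)} = \left(- \frac{25}{3}\right) \left(- \frac{1}{2}\right) = \frac{25}{6}$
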